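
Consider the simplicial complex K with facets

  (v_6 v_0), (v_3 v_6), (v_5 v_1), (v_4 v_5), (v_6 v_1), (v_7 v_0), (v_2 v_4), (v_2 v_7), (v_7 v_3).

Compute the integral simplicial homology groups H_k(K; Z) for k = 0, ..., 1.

Fix the vertex order v_0 < v_1 < v_2 < v_3 < v_4 < v_5 < v_6 < v_7 and write every simplex with vertices in increasing order. Then dim K = 1 and the simplices of K are:

  0-simplices (8): [v_0], [v_1], [v_2], [v_3], [v_4], [v_5], [v_6], [v_7]
  1-simplices (9): [v_0,v_6], [v_0,v_7], [v_1,v_5], [v_1,v_6], [v_2,v_4], [v_2,v_7], [v_3,v_6], [v_3,v_7], [v_4,v_5]

giving chain groups C_0 ≅ Z^8, C_1 ≅ Z^9.

∂_1: C_1 → C_0 sends each edge [p,q] (with p < q) to q − p. For instance
  ∂[v_4,v_5] = [v_5] − [v_4].
The resulting 8×9 matrix has rank 7, and its Smith normal form has invariant factors (1,1,1,1,1,1,1).

From H_k ≅ ker(∂_k) / im(∂_{k+1}) we obtain:

  H_0: rank C_0 − rank ∂_1 = 8 − 7 = 1, and the invariant factors of ∂_1 are all 1, so H_0 = Z.
  H_1: rank ker ∂_1 − rank ∂_2 = (9 − 7) − 0 = 2, and there is no ∂_2, so H_1 = Z^2.

H_0 = Z,  H_1 = Z^2.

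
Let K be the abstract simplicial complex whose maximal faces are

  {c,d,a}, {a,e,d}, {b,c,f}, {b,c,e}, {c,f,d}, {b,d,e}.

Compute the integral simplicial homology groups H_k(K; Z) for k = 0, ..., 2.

H_0 = Z,  H_1 = Z,  H_2 = 0.

We work with the vertex ordering a < b < c < d < e < f. The simplices of K, each written with vertices in increasing order, are:

  0-simplices (6): a, b, c, d, e, f
  1-simplices (12): ac, ad, ae, bc, bd, be, bf, cd, ce, cf, de, df
  2-simplices (6): acd, ade, bce, bcf, bde, cdf

giving chain groups C_0 ≅ Z^6, C_1 ≅ Z^12, C_2 ≅ Z^6.

The boundary map ∂_1: C_1 → C_0 is given by ∂[p,q] = [q] − [p].
The resulting 6×12 matrix has rank 5, and its Smith normal form has invariant factors (1,1,1,1,1).

The boundary map ∂_2: C_2 → C_1 sends each 2-simplex [p,q,r] to [q,r] − [p,r] + [p,q]. For instance
  ∂bde = de − be + bd,
  ∂bcf = cf − bf + bc.
The resulting 12×6 matrix has rank 6, and its Smith normal form has invariant factors (1,1,1,1,1,1).

Now H_k = ker ∂_k / im ∂_{k+1}, so:

  H_0: rank C_0 − rank ∂_1 = 6 − 5 = 1, and the invariant factors of ∂_1 are all 1, so H_0 = Z.
  H_1: rank ker ∂_1 − rank ∂_2 = (12 − 5) − 6 = 1, and the invariant factors of ∂_2 are all 1, so H_1 = Z.
  H_2: rank ker ∂_2 − rank ∂_3 = (6 − 6) − 0 = 0, and there is no ∂_3, so H_2 = 0.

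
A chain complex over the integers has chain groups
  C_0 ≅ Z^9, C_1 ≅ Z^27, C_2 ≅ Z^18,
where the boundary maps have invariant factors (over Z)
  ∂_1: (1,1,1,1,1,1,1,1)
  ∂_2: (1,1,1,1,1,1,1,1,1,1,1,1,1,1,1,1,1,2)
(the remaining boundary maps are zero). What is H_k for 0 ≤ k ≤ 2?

H_0: b_0 = 9 − 0 − 8 = 1; torsion from ∂_1 factors > 1: none. So H_0 ≅ Z.
H_1: b_1 = 27 − 8 − 18 = 1; torsion from ∂_2 factors > 1: [2]. So H_1 ≅ Z × Z/2.
H_2: b_2 = 18 − 18 − 0 = 0; torsion from ∂_3 factors > 1: none. So H_2 ≅ 0.

H_0 ≅ Z,  H_1 ≅ Z × Z/2,  H_2 = 0.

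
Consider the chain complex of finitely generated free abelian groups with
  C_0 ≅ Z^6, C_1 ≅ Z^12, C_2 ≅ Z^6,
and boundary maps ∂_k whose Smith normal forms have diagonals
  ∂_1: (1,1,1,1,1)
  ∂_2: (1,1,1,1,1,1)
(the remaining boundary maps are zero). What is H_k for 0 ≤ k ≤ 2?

H_0: b_0 = 6 − 0 − 5 = 1; torsion from ∂_1 factors > 1: none. So H_0 ≅ Z.
H_1: b_1 = 12 − 5 − 6 = 1; torsion from ∂_2 factors > 1: none. So H_1 ≅ Z.
H_2: b_2 = 6 − 6 − 0 = 0; torsion from ∂_3 factors > 1: none. So H_2 ≅ 0.

H_0 ≅ Z,  H_1 ≅ Z,  H_2 = 0.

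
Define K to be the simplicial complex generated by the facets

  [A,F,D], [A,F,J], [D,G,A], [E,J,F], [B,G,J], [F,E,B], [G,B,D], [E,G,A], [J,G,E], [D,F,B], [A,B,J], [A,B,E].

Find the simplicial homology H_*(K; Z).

H_0 = Z,  H_1 = Z/2Z,  H_2 = 0.

Take the total order A < B < D < E < F < G < J on the vertex set. Then K (dimension 2) consists of the simplices:

  0-simplices (7): A, B, D, E, F, G, J
  1-simplices (18): AB, AD, AE, AF, AG, AJ, BD, BE, BF, BG, BJ, DF, DG, EF, EG, EJ, FJ, GJ
  2-simplices (12): ABE, ABJ, ADF, ADG, AEG, AFJ, BDF, BDG, BEF, BGJ, EFJ, EGJ

Hence C_0 ≅ Z^7, C_1 ≅ Z^18, C_2 ≅ Z^12.

∂_1: C_1 → C_0 is given by ∂[p,q] = [q] − [p]. For instance
  ∂AF = F − A.
This gives a 7×18 integer matrix of rank 6; reducing to Smith normal form yields diagonal entries (1,1,1,1,1,1).

∂_2: C_2 → C_1 maps a triangle to the signed sum of its edges. For instance
  ∂AEG = EG − AG + AE,
  ∂ADG = DG − AG + AD.
The resulting 18×12 matrix has rank 12, and its Smith normal form has invariant factors (1,1,1,1,1,1,1,1,1,1,1,2).

Now H_k = ker ∂_k / im ∂_{k+1}, so:

  H_0: rank C_0 − rank ∂_1 = 7 − 6 = 1, and the invariant factors of ∂_1 are all 1, so H_0 ≅ Z.
  H_1: rank ker ∂_1 − rank ∂_2 = (18 − 6) − 12 = 0, and ∂_2 has invariant factor 2 > 1, so H_1 ≅ Z/2Z.
  H_2: rank ker ∂_2 − rank ∂_3 = (12 − 12) − 0 = 0, and there is no ∂_3, so H_2 ≅ 0.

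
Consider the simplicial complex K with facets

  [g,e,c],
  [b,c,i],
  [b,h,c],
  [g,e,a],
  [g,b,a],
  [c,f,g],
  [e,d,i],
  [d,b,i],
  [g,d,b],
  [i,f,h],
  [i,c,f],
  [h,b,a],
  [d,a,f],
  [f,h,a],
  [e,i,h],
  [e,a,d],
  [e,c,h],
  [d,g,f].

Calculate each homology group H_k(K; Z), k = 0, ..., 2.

We work with the vertex ordering a < b < c < d < e < f < g < h < i. The simplices of K, each written with vertices in increasing order, are:

  0-simplices (9): a, b, c, d, e, f, g, h, i
  1-simplices (27): ab, ad, ae, af, ag, ah, bc, bd, bg, bh, bi, ce, cf, cg, ch, ci, de, df, dg, di, eg, eh, ei, fg, fh, fi, hi
  2-simplices (18): abg, abh, ade, adf, aeg, afh, bch, bci, bdg, bdi, ceg, ceh, cfg, cfi, dei, dfg, ehi, fhi

giving chain groups C_0 ≅ Z^9, C_1 ≅ Z^27, C_2 ≅ Z^18.

Boundary ∂_1: C_1 → C_0 sends each edge [p,q] (with p < q) to q − p.
As a 9×27 matrix over Z this has rank 8, with invariant factors (1,1,1,1,1,1,1,1).

∂_2: C_2 → C_1 maps a triangle to the signed sum of its edges. For instance
  ∂fhi = hi − fi + fh,
  ∂abh = bh − ah + ab.
The resulting 27×18 matrix has rank 18, and its Smith normal form has invariant factors (1,1,1,1,1,1,1,1,1,1,1,1,1,1,1,1,1,2).

From H_k ≅ ker(∂_k) / im(∂_{k+1}) we obtain:

  H_0: rank C_0 − rank ∂_1 = 9 − 8 = 1, and the invariant factors of ∂_1 are all 1, so H_0 = Z.
  H_1: rank ker ∂_1 − rank ∂_2 = (27 − 8) − 18 = 1, and ∂_2 has invariant factor 2 > 1, so H_1 = Z ⊕ Z/2.
  H_2: rank ker ∂_2 − rank ∂_3 = (18 − 18) − 0 = 0, and there is no ∂_3, so H_2 = 0.

H_0 = Z,  H_1 = Z ⊕ Z/2,  H_2 = 0.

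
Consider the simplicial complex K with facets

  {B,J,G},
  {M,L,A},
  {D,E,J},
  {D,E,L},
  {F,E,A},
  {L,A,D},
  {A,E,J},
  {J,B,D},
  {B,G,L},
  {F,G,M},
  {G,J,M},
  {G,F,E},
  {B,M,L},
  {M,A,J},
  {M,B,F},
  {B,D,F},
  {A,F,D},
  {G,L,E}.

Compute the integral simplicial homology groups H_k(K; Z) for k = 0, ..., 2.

Order the vertices as A < B < D < E < F < G < J < L < M. Listing each simplex with vertices in this order, K has dimension 2 with simplices:

  0-simplices (9): A, B, D, E, F, G, J, L, M
  1-simplices (27): AD, AE, AF, AJ, AL, AM, BD, BF, BG, BJ, BL, BM, DE, DF, DJ, DL, EF, EG, EJ, EL, FG, FM, GJ, GL, GM, JM, LM
  2-simplices (18): ADF, ADL, AEF, AEJ, AJM, ALM, BDF, BDJ, BFM, BGJ, BGL, BLM, DEJ, DEL, EFG, EGL, FGM, GJM

so the chain groups are C_0 ≅ Z^9, C_1 ≅ Z^27, C_2 ≅ Z^18.

∂_1: C_1 → C_0 is given by ∂[p,q] = [q] − [p].
The resulting 9×27 matrix has rank 8, and its Smith normal form has invariant factors (1,1,1,1,1,1,1,1).

Boundary ∂_2: C_2 → C_1 maps a triangle to the signed sum of its edges. For instance
  ∂GJM = JM − GM + GJ,
  ∂BLM = LM − BM + BL.
The resulting 27×18 matrix has rank 18, and its Smith normal form has invariant factors (1,1,1,1,1,1,1,1,1,1,1,1,1,1,1,1,1,2).

From H_k ≅ ker(∂_k) / im(∂_{k+1}) we obtain:

  H_0: rank C_0 − rank ∂_1 = 9 − 8 = 1, and the invariant factors of ∂_1 are all 1, so H_0 = Z.
  H_1: rank ker ∂_1 − rank ∂_2 = (27 − 8) − 18 = 1, and ∂_2 has invariant factor 2 > 1, so H_1 = Z × Z/2.
  H_2: rank ker ∂_2 − rank ∂_3 = (18 − 18) − 0 = 0, and there is no ∂_3, so H_2 = 0.

H_0 ≅ Z,  H_1 ≅ Z × Z/2,  H_2 = 0.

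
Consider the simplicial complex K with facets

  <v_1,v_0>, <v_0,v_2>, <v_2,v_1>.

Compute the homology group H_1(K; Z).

K has 3 vertices, 3 edges.
rank ∂_1 = 2, rank ∂_2 = 0 ⇒ b_1 = 3 − 2 − 0 = 1. So H_1 = Z.

H_1 ≅ Z.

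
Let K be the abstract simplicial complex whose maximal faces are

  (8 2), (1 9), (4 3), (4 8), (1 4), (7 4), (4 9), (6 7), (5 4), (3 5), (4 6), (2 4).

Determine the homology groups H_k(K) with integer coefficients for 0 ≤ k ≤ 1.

Fix the vertex order 1 < 2 < 3 < 4 < 5 < 6 < 7 < 8 < 9 and write every simplex with vertices in increasing order. Then dim K = 1 and the simplices of K are:

  0-simplices (9): [1], [2], [3], [4], [5], [6], [7], [8], [9]
  1-simplices (12): [1,4], [1,9], [2,4], [2,8], [3,4], [3,5], [4,5], [4,6], [4,7], [4,8], [4,9], [6,7]

so the chain groups are C_0 ≅ Z^9, C_1 ≅ Z^12.

The boundary map ∂_1: C_1 → C_0 maps an edge to its endpoints' difference, ∂[p,q] = q − p. For instance
  ∂[4,7] = [7] − [4].
As a 9×12 matrix over Z this has rank 8, with invariant factors (1,1,1,1,1,1,1,1).

From H_k ≅ ker(∂_k) / im(∂_{k+1}) we obtain:

  H_0: rank C_0 − rank ∂_1 = 9 − 8 = 1, and the invariant factors of ∂_1 are all 1, so H_0 ≅ Z.
  H_1: rank ker ∂_1 − rank ∂_2 = (12 − 8) − 0 = 4, and there is no ∂_2, so H_1 ≅ Z^4.

As a check, the Euler characteristic is 9 − 12 = -3, which agrees with 1 − 4 = -3.

H_0 ≅ Z,  H_1 ≅ Z^4.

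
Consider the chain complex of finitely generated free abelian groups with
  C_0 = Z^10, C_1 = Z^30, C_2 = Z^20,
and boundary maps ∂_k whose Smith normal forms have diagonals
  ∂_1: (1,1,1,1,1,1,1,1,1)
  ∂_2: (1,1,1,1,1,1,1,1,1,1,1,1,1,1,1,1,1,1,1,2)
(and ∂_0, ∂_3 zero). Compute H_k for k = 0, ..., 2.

H_0 ≅ Z,  H_1 ≅ Z × Z/2,  H_2 = 0.

H_0: b_0 = 10 − 0 − 9 = 1; torsion from ∂_1 factors > 1: none. So H_0 ≅ Z.
H_1: b_1 = 30 − 9 − 20 = 1; torsion from ∂_2 factors > 1: [2]. So H_1 ≅ Z × Z/2.
H_2: b_2 = 20 − 20 − 0 = 0; torsion from ∂_3 factors > 1: none. So H_2 ≅ 0.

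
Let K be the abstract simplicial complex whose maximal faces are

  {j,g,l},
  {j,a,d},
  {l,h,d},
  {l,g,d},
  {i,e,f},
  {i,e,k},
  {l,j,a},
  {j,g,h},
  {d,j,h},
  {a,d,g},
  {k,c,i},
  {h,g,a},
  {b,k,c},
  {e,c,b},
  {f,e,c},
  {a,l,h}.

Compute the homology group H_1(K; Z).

Fix the vertex order a < b < c < d < e < f < g < h < i < j < k < l and write every simplex with vertices in increasing order. Then dim K = 2 and the simplices of K are:

  0-simplices (12): a, b, c, d, e, f, g, h, i, j, k, l
  1-simplices (27): ad, ag, ah, aj, al, bc, be, bk, ce, cf, ci, ck, dg, dh, dj, dl, ef, ei, ek, fi, gh, gj, gl, hj, hl, ik, jl
  2-simplices (16): adg, adj, agh, ahl, ajl, bce, bck, cef, cik, dgl, dhj, dhl, efi, eik, ghj, gjl

Hence C_0 ≅ Z^12, C_1 ≅ Z^27, C_2 ≅ Z^16.

∂_1: C_1 → C_0 maps an edge to its endpoints' difference, ∂[p,q] = q − p. For instance
  ∂jl = l − j.
As a 12×27 matrix over Z this has rank 10, with invariant factors (1,1,1,1,1,1,1,1,1,1).

The boundary map ∂_2: C_2 → C_1 sends each 2-simplex [p,q,r] to [q,r] − [p,r] + [p,q]. For instance
  ∂adj = dj − aj + ad,
  ∂bck = ck − bk + bc.
As a 27×16 matrix over Z this has rank 16, with invariant factors (1,1,1,1,1,1,1,1,1,1,1,1,1,1,1,2).

Now H_k = ker ∂_k / im ∂_{k+1}, so:

  H_1: rank ker ∂_1 − rank ∂_2 = (27 − 10) − 16 = 1, and ∂_2 has invariant factor 2 > 1, so H_1 = Z ⊕ Z/2.

(K is a triangulation of the disjoint union of the real projective plane RP^2 and the cylinder S^1 x I.)

H_1 = Z ⊕ Z/2.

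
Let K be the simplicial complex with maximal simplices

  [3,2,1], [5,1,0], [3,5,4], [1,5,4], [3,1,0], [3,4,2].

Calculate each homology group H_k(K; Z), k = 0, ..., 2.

Take the total order 0 < 1 < 2 < 3 < 4 < 5 on the vertex set. Then K (dimension 2) consists of the simplices:

  0-simplices (6): [0], [1], [2], [3], [4], [5]
  1-simplices (12): [0,1], [0,3], [0,5], [1,2], [1,3], [1,4], [1,5], [2,3], [2,4], [3,4], [3,5], [4,5]
  2-simplices (6): [0,1,3], [0,1,5], [1,2,3], [1,4,5], [2,3,4], [3,4,5]

so the chain groups are C_0 ≅ Z^6, C_1 ≅ Z^12, C_2 ≅ Z^6.

Boundary ∂_1: C_1 → C_0 sends each edge [p,q] (with p < q) to q − p. For instance
  ∂[3,5] = [5] − [3].
The resulting 6×12 matrix has rank 5, and its Smith normal form has invariant factors (1,1,1,1,1).

Boundary ∂_2: C_2 → C_1 sends each 2-simplex [p,q,r] to [q,r] − [p,r] + [p,q]. For instance
  ∂[0,1,5] = [1,5] − [0,5] + [0,1],
  ∂[1,4,5] = [4,5] − [1,5] + [1,4].
As a 12×6 matrix over Z this has rank 6, with invariant factors (1,1,1,1,1,1).

From H_k ≅ ker(∂_k) / im(∂_{k+1}) we obtain:

  H_0: rank C_0 − rank ∂_1 = 6 − 5 = 1, and the invariant factors of ∂_1 are all 1, so H_0 = Z.
  H_1: rank ker ∂_1 − rank ∂_2 = (12 − 5) − 6 = 1, and the invariant factors of ∂_2 are all 1, so H_1 = Z.
  H_2: rank ker ∂_2 − rank ∂_3 = (6 − 6) − 0 = 0, and there is no ∂_3, so H_2 = 0.

As a check, the Euler characteristic is 6 − 12 + 6 = 0, which agrees with 1 − 1 + 0 = 0.
(K is a triangulation of the cylinder S^1 x I.)

H_0 = Z,  H_1 = Z,  H_2 = 0.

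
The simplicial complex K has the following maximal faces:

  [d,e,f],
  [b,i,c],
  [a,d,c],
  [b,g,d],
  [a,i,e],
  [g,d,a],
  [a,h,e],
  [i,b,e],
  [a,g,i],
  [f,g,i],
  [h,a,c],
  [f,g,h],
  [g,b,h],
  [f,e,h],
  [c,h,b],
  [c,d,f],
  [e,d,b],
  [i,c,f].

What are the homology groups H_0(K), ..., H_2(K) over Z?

H_0 ≅ Z,  H_1 ≅ Z^2,  H_2 ≅ Z.

Take the total order a < b < c < d < e < f < g < h < i on the vertex set. Then K (dimension 2) consists of the simplices:

  0-simplices (9): a, b, c, d, e, f, g, h, i
  1-simplices (27): ac, ad, ae, ag, ah, ai, bc, bd, be, bg, bh, bi, cd, cf, ch, ci, de, df, dg, ef, eh, ei, fg, fh, fi, gh, gi
  2-simplices (18): acd, ach, adg, aeh, aei, agi, bch, bci, bde, bdg, bei, bgh, cdf, cfi, def, efh, fgh, fgi

giving chain groups C_0 ≅ Z^9, C_1 ≅ Z^27, C_2 ≅ Z^18.

The boundary map ∂_1: C_1 → C_0 is given by ∂[p,q] = [q] − [p].
The 9×27 boundary matrix has rank 8 and Smith normal form diag(1,1,1,1,1,1,1,1).

∂_2: C_2 → C_1 acts by ∂[p,q,r] = [q,r] − [p,r] + [p,q]. For instance
  ∂cfi = fi − ci + cf,
  ∂aei = ei − ai + ae.
The resulting 27×18 matrix has rank 17, and its Smith normal form has invariant factors (1,1,1,1,1,1,1,1,1,1,1,1,1,1,1,1,1).

Computing H_k = (kernel of ∂_k) / (image of ∂_{k+1}):

  H_0: rank C_0 − rank ∂_1 = 9 − 8 = 1, and the invariant factors of ∂_1 are all 1, so H_0 ≅ Z.
  H_1: rank ker ∂_1 − rank ∂_2 = (27 − 8) − 17 = 2, and the invariant factors of ∂_2 are all 1, so H_1 ≅ Z^2.
  H_2: rank ker ∂_2 − rank ∂_3 = (18 − 17) − 0 = 1, and there is no ∂_3, so H_2 ≅ Z.

As a check, the Euler characteristic is 9 − 27 + 18 = 0, which agrees with 1 − 2 + 1 = 0.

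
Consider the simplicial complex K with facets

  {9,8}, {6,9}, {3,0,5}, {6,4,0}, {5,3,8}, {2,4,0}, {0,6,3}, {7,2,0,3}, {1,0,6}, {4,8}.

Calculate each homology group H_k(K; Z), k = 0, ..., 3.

H_0 = Z,  H_1 = Z^2,  H_2 = 0,  H_3 = 0.

Fix the vertex order 0 < 1 < 2 < 3 < 4 < 5 < 6 < 7 < 8 < 9 and write every simplex with vertices in increasing order. Then dim K = 3 and the simplices of K are:

  0-simplices (10): [0], [1], [2], [3], [4], [5], [6], [7], [8], [9]
  1-simplices (20): [0,1], [0,2], [0,3], [0,4], [0,5], [0,6], [0,7], [1,6], [2,3], [2,4], [2,7], [3,5], [3,6], [3,7], [3,8], [4,6], [4,8], [5,8], [6,9], [8,9]
  2-simplices (10): [0,1,6], [0,2,3], [0,2,4], [0,2,7], [0,3,5], [0,3,6], [0,3,7], [0,4,6], [2,3,7], [3,5,8]
  3-simplices (1): [0,2,3,7]

so the chain groups are C_0 ≅ Z^10, C_1 ≅ Z^20, C_2 ≅ Z^10, C_3 ≅ Z^1.

Boundary ∂_1: C_1 → C_0 is given by ∂[p,q] = [q] − [p]. For instance
  ∂[0,4] = [4] − [0].
As a 10×20 matrix over Z this has rank 9, with invariant factors (1,1,1,1,1,1,1,1,1).

The boundary map ∂_2: C_2 → C_1 sends each 2-simplex [p,q,r] to [q,r] − [p,r] + [p,q]. For instance
  ∂[0,3,6] = [3,6] − [0,6] + [0,3],
  ∂[0,3,5] = [3,5] − [0,5] + [0,3].
The resulting 20×10 matrix has rank 9, and its Smith normal form has invariant factors (1,1,1,1,1,1,1,1,1).

The boundary map ∂_3: C_3 → C_2 sends each 3-simplex σ to the alternating sum Σ_i (−1)^i (σ with its i-th vertex removed). For instance
  ∂[0,2,3,7] = [2,3,7] − [0,3,7] + [0,2,7] − [0,2,3].
The 10×1 boundary matrix has rank 1 and Smith normal form diag(1).

Now H_k = ker ∂_k / im ∂_{k+1}, so:

  H_0: rank C_0 − rank ∂_1 = 10 − 9 = 1, and the invariant factors of ∂_1 are all 1, so H_0 ≅ Z.
  H_1: rank ker ∂_1 − rank ∂_2 = (20 − 9) − 9 = 2, and the invariant factors of ∂_2 are all 1, so H_1 ≅ Z^2.
  H_2: rank ker ∂_2 − rank ∂_3 = (10 − 9) − 1 = 0, and the invariant factors of ∂_3 are all 1, so H_2 ≅ 0.
  H_3: rank ker ∂_3 − rank ∂_4 = (1 − 1) − 0 = 0, and there is no ∂_4, so H_3 ≅ 0.

As a check, the Euler characteristic is 10 − 20 + 10 − 1 = -1, which agrees with 1 − 2 + 0 − 0 = -1.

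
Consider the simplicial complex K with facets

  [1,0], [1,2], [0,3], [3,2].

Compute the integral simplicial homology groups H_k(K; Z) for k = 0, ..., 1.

H_0 ≅ Z,  H_1 ≅ Z.

Order the vertices as 0 < 1 < 2 < 3. Listing each simplex with vertices in this order, K has dimension 1 with simplices:

  0-simplices (4): [0], [1], [2], [3]
  1-simplices (4): [0,1], [0,3], [1,2], [2,3]

giving chain groups C_0 ≅ Z^4, C_1 ≅ Z^4.

Boundary ∂_1: C_1 → C_0 maps an edge to its endpoints' difference, ∂[p,q] = q − p. For instance
  ∂[1,2] = [2] − [1].
As a 4×4 matrix over Z this has rank 3, with invariant factors (1,1,1).

Computing H_k = (kernel of ∂_k) / (image of ∂_{k+1}):

  H_0: rank C_0 − rank ∂_1 = 4 − 3 = 1, and the invariant factors of ∂_1 are all 1, so H_0 = Z.
  H_1: rank ker ∂_1 − rank ∂_2 = (4 − 3) − 0 = 1, and there is no ∂_2, so H_1 = Z.

(K is a triangulation of the circle S^1.)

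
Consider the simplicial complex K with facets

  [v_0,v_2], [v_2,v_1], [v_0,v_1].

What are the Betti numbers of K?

b_0 = 1, b_1 = 1.

We work with the vertex ordering v_0 < v_1 < v_2. The simplices of K, each written with vertices in increasing order, are:

  0-simplices (3): [v_0], [v_1], [v_2]
  1-simplices (3): [v_0,v_1], [v_0,v_2], [v_1,v_2]

giving chain groups C_0 ≅ Z^3, C_1 ≅ Z^3.

Boundary ∂_1: C_1 → C_0 maps an edge to its endpoints' difference, ∂[p,q] = q − p. For instance
  ∂[v_0,v_1] = [v_1] − [v_0].
The 3×3 boundary matrix has rank 2 and Smith normal form diag(1,1).

Now H_k = ker ∂_k / im ∂_{k+1}, so:

  H_0: rank C_0 − rank ∂_1 = 3 − 2 = 1, and the invariant factors of ∂_1 are all 1, so H_0 ≅ Z.
  H_1: rank ker ∂_1 − rank ∂_2 = (3 − 2) − 0 = 1, and there is no ∂_2, so H_1 ≅ Z.

Hence the Betti numbers are b_0 = 1, b_1 = 1.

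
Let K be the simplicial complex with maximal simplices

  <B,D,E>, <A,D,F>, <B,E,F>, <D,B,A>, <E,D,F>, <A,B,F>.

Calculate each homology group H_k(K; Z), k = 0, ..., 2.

H_0 = Z,  H_1 = 0,  H_2 = Z.

K has 5 vertices, 9 edges, 6 triangles.
rank ∂_0 = 0, rank ∂_1 = 4 ⇒ b_0 = 5 − 0 − 4 = 1; all invariant factors of ∂_1 are 1 so no torsion. So H_0 = Z.
rank ∂_1 = 4, rank ∂_2 = 5 ⇒ b_1 = 9 − 4 − 5 = 0; all invariant factors of ∂_2 are 1 so no torsion. So H_1 = 0.
rank ∂_2 = 5, rank ∂_3 = 0 ⇒ b_2 = 6 − 5 − 0 = 1. So H_2 = Z.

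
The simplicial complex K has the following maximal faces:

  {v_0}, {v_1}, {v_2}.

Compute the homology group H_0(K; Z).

K has 3 vertices.
rank ∂_0 = 0, rank ∂_1 = 0 ⇒ b_0 = 3 − 0 − 0 = 3. So H_0 ≅ Z^3.

H_0 ≅ Z^3.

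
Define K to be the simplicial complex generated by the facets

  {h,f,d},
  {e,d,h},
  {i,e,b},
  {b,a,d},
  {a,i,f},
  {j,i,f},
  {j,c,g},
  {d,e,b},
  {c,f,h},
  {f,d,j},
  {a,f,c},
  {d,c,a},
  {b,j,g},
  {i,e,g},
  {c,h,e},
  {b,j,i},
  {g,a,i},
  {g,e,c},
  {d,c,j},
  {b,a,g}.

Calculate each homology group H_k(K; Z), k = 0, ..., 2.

We work with the vertex ordering a < b < c < d < e < f < g < h < i < j. The simplices of K, each written with vertices in increasing order, are:

  0-simplices (10): a, b, c, d, e, f, g, h, i, j
  1-simplices (30): ab, ac, ad, af, ag, ai, bd, be, bg, bi, bj, cd, ce, cf, cg, ch, cj, de, df, dh, dj, eg, eh, ei, fh, fi, fj, gi, gj, ij
  2-simplices (20): abd, abg, acd, acf, afi, agi, bde, bei, bgj, bij, cdj, ceg, ceh, cfh, cgj, deh, dfh, dfj, egi, fij

giving chain groups C_0 ≅ Z^10, C_1 ≅ Z^30, C_2 ≅ Z^20.

The boundary map ∂_1: C_1 → C_0 is given by ∂[p,q] = [q] − [p]. For instance
  ∂fh = h − f.
The 10×30 boundary matrix has rank 9 and Smith normal form diag(1,1,1,1,1,1,1,1,1).

Boundary ∂_2: C_2 → C_1 maps a triangle to the signed sum of its edges. For instance
  ∂abd = bd − ad + ab,
  ∂agi = gi − ai + ag.
The resulting 30×20 matrix has rank 20, and its Smith normal form has invariant factors (1,1,1,1,1,1,1,1,1,1,1,1,1,1,1,1,1,1,1,2).

From H_k ≅ ker(∂_k) / im(∂_{k+1}) we obtain:

  H_0: rank C_0 − rank ∂_1 = 10 − 9 = 1, and the invariant factors of ∂_1 are all 1, so H_0 = Z.
  H_1: rank ker ∂_1 − rank ∂_2 = (30 − 9) − 20 = 1, and ∂_2 has invariant factor 2 > 1, so H_1 = Z ⊕ Z/2Z.
  H_2: rank ker ∂_2 − rank ∂_3 = (20 − 20) − 0 = 0, and there is no ∂_3, so H_2 = 0.

H_0 = Z,  H_1 = Z ⊕ Z/2Z,  H_2 = 0.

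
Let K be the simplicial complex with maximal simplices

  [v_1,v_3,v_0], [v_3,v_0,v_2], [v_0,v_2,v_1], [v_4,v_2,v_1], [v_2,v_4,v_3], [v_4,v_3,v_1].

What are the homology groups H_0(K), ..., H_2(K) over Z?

H_0 = Z,  H_1 = 0,  H_2 = Z.

K has 5 vertices, 9 edges, 6 triangles.
rank ∂_0 = 0, rank ∂_1 = 4 ⇒ b_0 = 5 − 0 − 4 = 1; all invariant factors of ∂_1 are 1 so no torsion. So H_0 ≅ Z.
rank ∂_1 = 4, rank ∂_2 = 5 ⇒ b_1 = 9 − 4 − 5 = 0; all invariant factors of ∂_2 are 1 so no torsion. So H_1 ≅ 0.
rank ∂_2 = 5, rank ∂_3 = 0 ⇒ b_2 = 6 − 5 − 0 = 1. So H_2 ≅ Z.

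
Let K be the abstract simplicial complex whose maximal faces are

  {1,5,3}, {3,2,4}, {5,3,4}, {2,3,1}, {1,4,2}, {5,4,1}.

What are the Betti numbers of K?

b_0 = 1, b_1 = 0, b_2 = 1.

Fix the vertex order 1 < 2 < 3 < 4 < 5 and write every simplex with vertices in increasing order. Then dim K = 2 and the simplices of K are:

  0-simplices (5): [1], [2], [3], [4], [5]
  1-simplices (9): [1,2], [1,3], [1,4], [1,5], [2,3], [2,4], [3,4], [3,5], [4,5]
  2-simplices (6): [1,2,3], [1,2,4], [1,3,5], [1,4,5], [2,3,4], [3,4,5]

Hence C_0 ≅ Z^5, C_1 ≅ Z^9, C_2 ≅ Z^6.

∂_1: C_1 → C_0 is given by ∂[p,q] = [q] − [p]. For instance
  ∂[1,2] = [2] − [1].
This gives a 5×9 integer matrix of rank 4; reducing to Smith normal form yields diagonal entries (1,1,1,1).

Boundary ∂_2: C_2 → C_1 acts by ∂[p,q,r] = [q,r] − [p,r] + [p,q]. For instance
  ∂[3,4,5] = [4,5] − [3,5] + [3,4],
  ∂[1,3,5] = [3,5] − [1,5] + [1,3].
As a 9×6 matrix over Z this has rank 5, with invariant factors (1,1,1,1,1).

Reading off H_k = ker ∂_k / im ∂_{k+1}:

  H_0: rank C_0 − rank ∂_1 = 5 − 4 = 1, and the invariant factors of ∂_1 are all 1, so H_0 = Z.
  H_1: rank ker ∂_1 − rank ∂_2 = (9 − 4) − 5 = 0, and the invariant factors of ∂_2 are all 1, so H_1 = 0.
  H_2: rank ker ∂_2 − rank ∂_3 = (6 − 5) − 0 = 1, and there is no ∂_3, so H_2 = Z.

As a check, the Euler characteristic is 5 − 9 + 6 = 2, which agrees with 1 − 0 + 1 = 2.
(K is a triangulation of the 2-sphere S^2.)

Hence the Betti numbers are b_0 = 1, b_1 = 0, b_2 = 1.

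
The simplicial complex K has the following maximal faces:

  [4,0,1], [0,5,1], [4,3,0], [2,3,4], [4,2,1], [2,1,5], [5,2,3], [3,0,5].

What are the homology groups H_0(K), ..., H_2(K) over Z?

H_0 = Z,  H_1 = 0,  H_2 = Z.

K has 6 vertices, 12 edges, 8 triangles.
rank ∂_0 = 0, rank ∂_1 = 5 ⇒ b_0 = 6 − 0 − 5 = 1; all invariant factors of ∂_1 are 1 so no torsion. So H_0 = Z.
rank ∂_1 = 5, rank ∂_2 = 7 ⇒ b_1 = 12 − 5 − 7 = 0; all invariant factors of ∂_2 are 1 so no torsion. So H_1 = 0.
rank ∂_2 = 7, rank ∂_3 = 0 ⇒ b_2 = 8 − 7 − 0 = 1. So H_2 = Z.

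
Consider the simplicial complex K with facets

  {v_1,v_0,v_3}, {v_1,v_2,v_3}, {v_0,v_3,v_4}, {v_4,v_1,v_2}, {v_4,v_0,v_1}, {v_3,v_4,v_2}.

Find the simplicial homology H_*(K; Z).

We work with the vertex ordering v_0 < v_1 < v_2 < v_3 < v_4. The simplices of K, each written with vertices in increasing order, are:

  0-simplices (5): [v_0], [v_1], [v_2], [v_3], [v_4]
  1-simplices (9): [v_0,v_1], [v_0,v_3], [v_0,v_4], [v_1,v_2], [v_1,v_3], [v_1,v_4], [v_2,v_3], [v_2,v_4], [v_3,v_4]
  2-simplices (6): [v_0,v_1,v_3], [v_0,v_1,v_4], [v_0,v_3,v_4], [v_1,v_2,v_3], [v_1,v_2,v_4], [v_2,v_3,v_4]

so the chain groups are C_0 ≅ Z^5, C_1 ≅ Z^9, C_2 ≅ Z^6.

Boundary ∂_1: C_1 → C_0 sends each edge [p,q] (with p < q) to q − p. For instance
  ∂[v_0,v_3] = [v_3] − [v_0].
The resulting 5×9 matrix has rank 4, and its Smith normal form has invariant factors (1,1,1,1).

Boundary ∂_2: C_2 → C_1 maps a triangle to the signed sum of its edges. For instance
  ∂[v_2,v_3,v_4] = [v_3,v_4] − [v_2,v_4] + [v_2,v_3],
  ∂[v_0,v_1,v_3] = [v_1,v_3] − [v_0,v_3] + [v_0,v_1].
The 9×6 boundary matrix has rank 5 and Smith normal form diag(1,1,1,1,1).

From H_k ≅ ker(∂_k) / im(∂_{k+1}) we obtain:

  H_0: rank C_0 − rank ∂_1 = 5 − 4 = 1, and the invariant factors of ∂_1 are all 1, so H_0 ≅ Z.
  H_1: rank ker ∂_1 − rank ∂_2 = (9 − 4) − 5 = 0, and the invariant factors of ∂_2 are all 1, so H_1 ≅ 0.
  H_2: rank ker ∂_2 − rank ∂_3 = (6 − 5) − 0 = 1, and there is no ∂_3, so H_2 ≅ Z.

As a check, the Euler characteristic is 5 − 9 + 6 = 2, which agrees with 1 − 0 + 1 = 2.

H_0 ≅ Z,  H_1 = 0,  H_2 ≅ Z.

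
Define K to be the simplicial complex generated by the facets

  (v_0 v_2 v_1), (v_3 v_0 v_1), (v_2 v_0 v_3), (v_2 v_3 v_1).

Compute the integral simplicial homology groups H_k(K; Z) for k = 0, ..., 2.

Take the total order v_0 < v_1 < v_2 < v_3 on the vertex set. Then K (dimension 2) consists of the simplices:

  0-simplices (4): [v_0], [v_1], [v_2], [v_3]
  1-simplices (6): [v_0,v_1], [v_0,v_2], [v_0,v_3], [v_1,v_2], [v_1,v_3], [v_2,v_3]
  2-simplices (4): [v_0,v_1,v_2], [v_0,v_1,v_3], [v_0,v_2,v_3], [v_1,v_2,v_3]

Hence C_0 ≅ Z^4, C_1 ≅ Z^6, C_2 ≅ Z^4.

Boundary ∂_1: C_1 → C_0 maps an edge to its endpoints' difference, ∂[p,q] = q − p. For instance
  ∂[v_1,v_2] = [v_2] − [v_1].
The resulting 4×6 matrix has rank 3, and its Smith normal form has invariant factors (1,1,1).

∂_2: C_2 → C_1 sends each 2-simplex [p,q,r] to [q,r] − [p,r] + [p,q]. For instance
  ∂[v_1,v_2,v_3] = [v_2,v_3] − [v_1,v_3] + [v_1,v_2],
  ∂[v_0,v_1,v_2] = [v_1,v_2] − [v_0,v_2] + [v_0,v_1].
As a 6×4 matrix over Z this has rank 3, with invariant factors (1,1,1).

Reading off H_k = ker ∂_k / im ∂_{k+1}:

  H_0: rank C_0 − rank ∂_1 = 4 − 3 = 1, and the invariant factors of ∂_1 are all 1, so H_0 ≅ Z.
  H_1: rank ker ∂_1 − rank ∂_2 = (6 − 3) − 3 = 0, and the invariant factors of ∂_2 are all 1, so H_1 ≅ 0.
  H_2: rank ker ∂_2 − rank ∂_3 = (4 − 3) − 0 = 1, and there is no ∂_3, so H_2 ≅ Z.

H_0 ≅ Z,  H_1 = 0,  H_2 ≅ Z.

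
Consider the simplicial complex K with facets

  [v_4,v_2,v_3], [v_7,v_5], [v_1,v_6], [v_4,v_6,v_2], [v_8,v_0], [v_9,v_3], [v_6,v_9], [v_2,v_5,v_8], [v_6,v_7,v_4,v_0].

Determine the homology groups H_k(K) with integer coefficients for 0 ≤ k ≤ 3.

H_0 = Z,  H_1 = Z^3,  H_2 = 0,  H_3 = 0.

Order the vertices as v_0 < v_1 < v_2 < v_3 < v_4 < v_5 < v_6 < v_7 < v_8 < v_9. Listing each simplex with vertices in this order, K has dimension 3 with simplices:

  0-simplices (10): [v_0], [v_1], [v_2], [v_3], [v_4], [v_5], [v_6], [v_7], [v_8], [v_9]
  1-simplices (18): (18 of them)
  2-simplices (7): [v_0,v_4,v_6], [v_0,v_4,v_7], [v_0,v_6,v_7], [v_2,v_3,v_4], [v_2,v_4,v_6], [v_2,v_5,v_8], [v_4,v_6,v_7]
  3-simplices (1): [v_0,v_4,v_6,v_7]

so the chain groups are C_0 ≅ Z^10, C_1 ≅ Z^18, C_2 ≅ Z^7, C_3 ≅ Z^1.

The boundary map ∂_1: C_1 → C_0 maps an edge to its endpoints' difference, ∂[p,q] = q − p. For instance
  ∂[v_5,v_7] = [v_7] − [v_5].
The resulting 10×18 matrix has rank 9, and its Smith normal form has invariant factors (1,1,1,1,1,1,1,1,1).

The boundary map ∂_2: C_2 → C_1 maps a triangle to the signed sum of its edges. For instance
  ∂[v_0,v_4,v_6] = [v_4,v_6] − [v_0,v_6] + [v_0,v_4],
  ∂[v_2,v_3,v_4] = [v_3,v_4] − [v_2,v_4] + [v_2,v_3].
As a 18×7 matrix over Z this has rank 6, with invariant factors (1,1,1,1,1,1).

Boundary ∂_3: C_3 → C_2 sends each 3-simplex σ to the alternating sum Σ_i (−1)^i (σ with its i-th vertex removed). For instance
  ∂[v_0,v_4,v_6,v_7] = [v_4,v_6,v_7] − [v_0,v_6,v_7] + [v_0,v_4,v_7] − [v_0,v_4,v_6].
The 7×1 boundary matrix has rank 1 and Smith normal form diag(1).

From H_k ≅ ker(∂_k) / im(∂_{k+1}) we obtain:

  H_0: rank C_0 − rank ∂_1 = 10 − 9 = 1, and the invariant factors of ∂_1 are all 1, so H_0 ≅ Z.
  H_1: rank ker ∂_1 − rank ∂_2 = (18 − 9) − 6 = 3, and the invariant factors of ∂_2 are all 1, so H_1 ≅ Z^3.
  H_2: rank ker ∂_2 − rank ∂_3 = (7 − 6) − 1 = 0, and the invariant factors of ∂_3 are all 1, so H_2 ≅ 0.
  H_3: rank ker ∂_3 − rank ∂_4 = (1 − 1) − 0 = 0, and there is no ∂_4, so H_3 ≅ 0.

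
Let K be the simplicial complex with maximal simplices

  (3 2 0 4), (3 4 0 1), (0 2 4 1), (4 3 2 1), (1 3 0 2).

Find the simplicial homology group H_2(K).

K has 5 vertices, 10 edges, 10 triangles, 5 3-simplices.
rank ∂_2 = 6, rank ∂_3 = 4 ⇒ b_2 = 10 − 6 − 4 = 0; all invariant factors of ∂_3 are 1 so no torsion. So H_2 = 0.

H_2 = 0.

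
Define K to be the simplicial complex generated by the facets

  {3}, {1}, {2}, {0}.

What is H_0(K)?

H_0 = Z^4.

Order the vertices as 0 < 1 < 2 < 3. Listing each simplex with vertices in this order, K has dimension 0 with simplices:

  0-simplices (4): [0], [1], [2], [3]

giving chain groups C_0 ≅ Z^4.

Reading off H_k = ker ∂_k / im ∂_{k+1}:

  H_0: rank C_0 − rank ∂_1 = 4 − 0 = 4, and there is no ∂_1, so H_0 ≅ Z^4.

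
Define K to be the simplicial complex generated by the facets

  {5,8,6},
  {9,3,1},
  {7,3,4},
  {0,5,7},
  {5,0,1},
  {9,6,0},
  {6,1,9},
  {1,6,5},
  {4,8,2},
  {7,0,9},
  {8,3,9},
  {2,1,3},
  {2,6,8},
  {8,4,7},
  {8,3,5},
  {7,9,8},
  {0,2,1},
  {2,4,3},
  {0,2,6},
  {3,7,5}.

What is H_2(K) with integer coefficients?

Fix the vertex order 0 < 1 < 2 < 3 < 4 < 5 < 6 < 7 < 8 < 9 and write every simplex with vertices in increasing order. Then dim K = 2 and the simplices of K are:

  0-simplices (10): [0], [1], [2], [3], [4], [5], [6], [7], [8], [9]
  1-simplices (30): (30 of them)
  2-simplices (20): (20 of them)

so the chain groups are C_0 ≅ Z^10, C_1 ≅ Z^30, C_2 ≅ Z^20.

∂_1: C_1 → C_0 maps an edge to its endpoints' difference, ∂[p,q] = q − p.
The resulting 10×30 matrix has rank 9, and its Smith normal form has invariant factors (1,1,1,1,1,1,1,1,1).

Boundary ∂_2: C_2 → C_1 sends each 2-simplex [p,q,r] to [q,r] − [p,r] + [p,q]. For instance
  ∂[0,1,5] = [1,5] − [0,5] + [0,1],
  ∂[4,7,8] = [7,8] − [4,8] + [4,7].
As a 30×20 matrix over Z this has rank 20, with invariant factors (1,1,1,1,1,1,1,1,1,1,1,1,1,1,1,1,1,1,1,2).

Reading off H_k = ker ∂_k / im ∂_{k+1}:

  H_2: rank ker ∂_2 − rank ∂_3 = (20 − 20) − 0 = 0, and there is no ∂_3, so H_2 ≅ 0.

(K is a triangulation of the Klein bottle.)

H_2 = 0.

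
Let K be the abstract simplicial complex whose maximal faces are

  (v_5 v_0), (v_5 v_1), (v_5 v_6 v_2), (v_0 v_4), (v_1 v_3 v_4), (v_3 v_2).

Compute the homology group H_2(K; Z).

H_2 = 0.

K has 7 vertices, 10 edges, 2 triangles.
rank ∂_2 = 2, rank ∂_3 = 0 ⇒ b_2 = 2 − 2 − 0 = 0. So H_2 = 0.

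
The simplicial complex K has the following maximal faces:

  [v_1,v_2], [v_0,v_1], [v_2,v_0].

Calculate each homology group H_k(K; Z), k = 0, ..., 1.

H_0 ≅ Z,  H_1 ≅ Z.

Fix the vertex order v_0 < v_1 < v_2 and write every simplex with vertices in increasing order. Then dim K = 1 and the simplices of K are:

  0-simplices (3): [v_0], [v_1], [v_2]
  1-simplices (3): [v_0,v_1], [v_0,v_2], [v_1,v_2]

Hence C_0 ≅ Z^3, C_1 ≅ Z^3.

The boundary map ∂_1: C_1 → C_0 maps an edge to its endpoints' difference, ∂[p,q] = q − p.
The 3×3 boundary matrix has rank 2 and Smith normal form diag(1,1).

Reading off H_k = ker ∂_k / im ∂_{k+1}:

  H_0: rank C_0 − rank ∂_1 = 3 − 2 = 1, and the invariant factors of ∂_1 are all 1, so H_0 = Z.
  H_1: rank ker ∂_1 − rank ∂_2 = (3 − 2) − 0 = 1, and there is no ∂_2, so H_1 = Z.

As a check, the Euler characteristic is 3 − 3 = 0, which agrees with 1 − 1 = 0.
(K is a triangulation of the circle S^1.)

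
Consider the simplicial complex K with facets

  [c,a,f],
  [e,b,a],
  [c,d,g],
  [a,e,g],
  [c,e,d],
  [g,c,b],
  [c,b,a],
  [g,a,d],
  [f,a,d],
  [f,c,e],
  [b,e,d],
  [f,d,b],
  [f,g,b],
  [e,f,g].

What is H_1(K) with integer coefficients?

H_1 = Z^2.

K has 7 vertices, 21 edges, 14 triangles.
rank ∂_1 = 6, rank ∂_2 = 13 ⇒ b_1 = 21 − 6 − 13 = 2; all invariant factors of ∂_2 are 1 so no torsion. So H_1 ≅ Z^2.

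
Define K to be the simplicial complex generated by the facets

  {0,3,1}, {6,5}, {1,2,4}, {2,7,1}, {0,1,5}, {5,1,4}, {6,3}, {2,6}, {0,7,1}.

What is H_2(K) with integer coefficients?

H_2 ≅ 0.

We work with the vertex ordering 0 < 1 < 2 < 3 < 4 < 5 < 6 < 7. The simplices of K, each written with vertices in increasing order, are:

  0-simplices (8): [0], [1], [2], [3], [4], [5], [6], [7]
  1-simplices (15): [0,1], [0,3], [0,5], [0,7], [1,2], [1,3], [1,4], [1,5], [1,7], [2,4], [2,6], [2,7], [3,6], [4,5], [5,6]
  2-simplices (6): [0,1,3], [0,1,5], [0,1,7], [1,2,4], [1,2,7], [1,4,5]

Hence C_0 ≅ Z^8, C_1 ≅ Z^15, C_2 ≅ Z^6.

The boundary map ∂_1: C_1 → C_0 is given by ∂[p,q] = [q] − [p]. For instance
  ∂[1,4] = [4] − [1].
The resulting 8×15 matrix has rank 7, and its Smith normal form has invariant factors (1,1,1,1,1,1,1).

The boundary map ∂_2: C_2 → C_1 acts by ∂[p,q,r] = [q,r] − [p,r] + [p,q]. For instance
  ∂[0,1,3] = [1,3] − [0,3] + [0,1],
  ∂[0,1,7] = [1,7] − [0,7] + [0,1].
This gives a 15×6 integer matrix of rank 6; reducing to Smith normal form yields diagonal entries (1,1,1,1,1,1).

From H_k ≅ ker(∂_k) / im(∂_{k+1}) we obtain:

  H_2: rank ker ∂_2 − rank ∂_3 = (6 − 6) − 0 = 0, and there is no ∂_3, so H_2 = 0.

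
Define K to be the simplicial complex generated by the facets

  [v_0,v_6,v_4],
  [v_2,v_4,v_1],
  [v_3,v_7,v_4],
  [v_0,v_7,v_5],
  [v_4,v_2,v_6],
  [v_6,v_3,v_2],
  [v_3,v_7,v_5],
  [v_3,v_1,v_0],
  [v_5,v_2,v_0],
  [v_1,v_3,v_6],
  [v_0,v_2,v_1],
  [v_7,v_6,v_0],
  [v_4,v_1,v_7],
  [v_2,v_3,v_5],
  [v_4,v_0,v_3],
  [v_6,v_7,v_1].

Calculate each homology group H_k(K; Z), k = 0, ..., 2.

H_0 ≅ Z,  H_1 ≅ Z^2,  H_2 ≅ Z.

Fix the vertex order v_0 < v_1 < v_2 < v_3 < v_4 < v_5 < v_6 < v_7 and write every simplex with vertices in increasing order. Then dim K = 2 and the simplices of K are:

  0-simplices (8): [v_0], [v_1], [v_2], [v_3], [v_4], [v_5], [v_6], [v_7]
  1-simplices (24): (24 of them)
  2-simplices (16): (16 of them)

so the chain groups are C_0 ≅ Z^8, C_1 ≅ Z^24, C_2 ≅ Z^16.

Boundary ∂_1: C_1 → C_0 sends each edge [p,q] (with p < q) to q − p.
The 8×24 boundary matrix has rank 7 and Smith normal form diag(1,1,1,1,1,1,1).

∂_2: C_2 → C_1 sends each 2-simplex [p,q,r] to [q,r] − [p,r] + [p,q]. For instance
  ∂[v_1,v_3,v_6] = [v_3,v_6] − [v_1,v_6] + [v_1,v_3],
  ∂[v_2,v_3,v_6] = [v_3,v_6] − [v_2,v_6] + [v_2,v_3].
As a 24×16 matrix over Z this has rank 15, with invariant factors (1,1,1,1,1,1,1,1,1,1,1,1,1,1,1).

From H_k ≅ ker(∂_k) / im(∂_{k+1}) we obtain:

  H_0: rank C_0 − rank ∂_1 = 8 − 7 = 1, and the invariant factors of ∂_1 are all 1, so H_0 = Z.
  H_1: rank ker ∂_1 − rank ∂_2 = (24 − 7) − 15 = 2, and the invariant factors of ∂_2 are all 1, so H_1 = Z^2.
  H_2: rank ker ∂_2 − rank ∂_3 = (16 − 15) − 0 = 1, and there is no ∂_3, so H_2 = Z.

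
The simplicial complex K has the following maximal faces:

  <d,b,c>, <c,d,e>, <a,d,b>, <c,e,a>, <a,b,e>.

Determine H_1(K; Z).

Fix the vertex order a < b < c < d < e and write every simplex with vertices in increasing order. Then dim K = 2 and the simplices of K are:

  0-simplices (5): a, b, c, d, e
  1-simplices (10): ab, ac, ad, ae, bc, bd, be, cd, ce, de
  2-simplices (5): abd, abe, ace, bcd, cde

Hence C_0 ≅ Z^5, C_1 ≅ Z^10, C_2 ≅ Z^5.

Boundary ∂_1: C_1 → C_0 sends each edge [p,q] (with p < q) to q − p. For instance
  ∂de = e − d.
As a 5×10 matrix over Z this has rank 4, with invariant factors (1,1,1,1).

∂_2: C_2 → C_1 maps a triangle to the signed sum of its edges. For instance
  ∂cde = de − ce + cd,
  ∂ace = ce − ae + ac.
The resulting 10×5 matrix has rank 5, and its Smith normal form has invariant factors (1,1,1,1,1).

Computing H_k = (kernel of ∂_k) / (image of ∂_{k+1}):

  H_1: rank ker ∂_1 − rank ∂_2 = (10 − 4) − 5 = 1, and the invariant factors of ∂_2 are all 1, so H_1 ≅ Z.

H_1 = Z.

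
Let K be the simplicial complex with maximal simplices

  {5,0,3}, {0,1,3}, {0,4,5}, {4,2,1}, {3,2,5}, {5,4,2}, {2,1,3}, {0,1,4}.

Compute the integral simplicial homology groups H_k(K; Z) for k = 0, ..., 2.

H_0 = Z,  H_1 = 0,  H_2 = Z.

Fix the vertex order 0 < 1 < 2 < 3 < 4 < 5 and write every simplex with vertices in increasing order. Then dim K = 2 and the simplices of K are:

  0-simplices (6): [0], [1], [2], [3], [4], [5]
  1-simplices (12): [0,1], [0,3], [0,4], [0,5], [1,2], [1,3], [1,4], [2,3], [2,4], [2,5], [3,5], [4,5]
  2-simplices (8): [0,1,3], [0,1,4], [0,3,5], [0,4,5], [1,2,3], [1,2,4], [2,3,5], [2,4,5]

Hence C_0 ≅ Z^6, C_1 ≅ Z^12, C_2 ≅ Z^8.

The boundary map ∂_1: C_1 → C_0 is given by ∂[p,q] = [q] − [p]. For instance
  ∂[4,5] = [5] − [4].
This gives a 6×12 integer matrix of rank 5; reducing to Smith normal form yields diagonal entries (1,1,1,1,1).

Boundary ∂_2: C_2 → C_1 maps a triangle to the signed sum of its edges. For instance
  ∂[0,3,5] = [3,5] − [0,5] + [0,3],
  ∂[0,1,3] = [1,3] − [0,3] + [0,1].
This gives a 12×8 integer matrix of rank 7; reducing to Smith normal form yields diagonal entries (1,1,1,1,1,1,1).

From H_k ≅ ker(∂_k) / im(∂_{k+1}) we obtain:

  H_0: rank C_0 − rank ∂_1 = 6 − 5 = 1, and the invariant factors of ∂_1 are all 1, so H_0 ≅ Z.
  H_1: rank ker ∂_1 − rank ∂_2 = (12 − 5) − 7 = 0, and the invariant factors of ∂_2 are all 1, so H_1 ≅ 0.
  H_2: rank ker ∂_2 − rank ∂_3 = (8 − 7) − 0 = 1, and there is no ∂_3, so H_2 ≅ Z.

As a check, the Euler characteristic is 6 − 12 + 8 = 2, which agrees with 1 − 0 + 1 = 2.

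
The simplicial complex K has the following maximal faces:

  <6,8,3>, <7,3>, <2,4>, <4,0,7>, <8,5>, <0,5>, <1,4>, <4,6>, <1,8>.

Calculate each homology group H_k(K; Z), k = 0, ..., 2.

Take the total order 0 < 1 < 2 < 3 < 4 < 5 < 6 < 7 < 8 on the vertex set. Then K (dimension 2) consists of the simplices:

  0-simplices (9): [0], [1], [2], [3], [4], [5], [6], [7], [8]
  1-simplices (13): [0,4], [0,5], [0,7], [1,4], [1,8], [2,4], [3,6], [3,7], [3,8], [4,6], [4,7], [5,8], [6,8]
  2-simplices (2): [0,4,7], [3,6,8]

Hence C_0 ≅ Z^9, C_1 ≅ Z^13, C_2 ≅ Z^2.

Boundary ∂_1: C_1 → C_0 is given by ∂[p,q] = [q] − [p].
As a 9×13 matrix over Z this has rank 8, with invariant factors (1,1,1,1,1,1,1,1).

Boundary ∂_2: C_2 → C_1 sends each 2-simplex [p,q,r] to [q,r] − [p,r] + [p,q]. For instance
  ∂[0,4,7] = [4,7] − [0,7] + [0,4],
  ∂[3,6,8] = [6,8] − [3,8] + [3,6].
This gives a 13×2 integer matrix of rank 2; reducing to Smith normal form yields diagonal entries (1,1).

From H_k ≅ ker(∂_k) / im(∂_{k+1}) we obtain:

  H_0: rank C_0 − rank ∂_1 = 9 − 8 = 1, and the invariant factors of ∂_1 are all 1, so H_0 ≅ Z.
  H_1: rank ker ∂_1 − rank ∂_2 = (13 − 8) − 2 = 3, and the invariant factors of ∂_2 are all 1, so H_1 ≅ Z^3.
  H_2: rank ker ∂_2 − rank ∂_3 = (2 − 2) − 0 = 0, and there is no ∂_3, so H_2 ≅ 0.

H_0 = Z,  H_1 = Z^3,  H_2 = 0.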